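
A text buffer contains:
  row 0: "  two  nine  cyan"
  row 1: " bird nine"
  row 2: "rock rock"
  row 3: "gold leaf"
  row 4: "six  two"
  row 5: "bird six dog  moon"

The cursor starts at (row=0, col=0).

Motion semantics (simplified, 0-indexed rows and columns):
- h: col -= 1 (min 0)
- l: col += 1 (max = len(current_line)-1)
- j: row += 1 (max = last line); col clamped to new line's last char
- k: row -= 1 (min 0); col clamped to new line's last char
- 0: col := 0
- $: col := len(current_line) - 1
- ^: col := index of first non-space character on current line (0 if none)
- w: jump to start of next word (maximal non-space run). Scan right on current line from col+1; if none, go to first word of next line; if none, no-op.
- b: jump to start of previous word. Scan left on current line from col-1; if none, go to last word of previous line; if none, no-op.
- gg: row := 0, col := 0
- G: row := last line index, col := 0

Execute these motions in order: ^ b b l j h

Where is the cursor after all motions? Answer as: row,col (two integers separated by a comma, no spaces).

Answer: 1,2

Derivation:
After 1 (^): row=0 col=2 char='t'
After 2 (b): row=0 col=2 char='t'
After 3 (b): row=0 col=2 char='t'
After 4 (l): row=0 col=3 char='w'
After 5 (j): row=1 col=3 char='r'
After 6 (h): row=1 col=2 char='i'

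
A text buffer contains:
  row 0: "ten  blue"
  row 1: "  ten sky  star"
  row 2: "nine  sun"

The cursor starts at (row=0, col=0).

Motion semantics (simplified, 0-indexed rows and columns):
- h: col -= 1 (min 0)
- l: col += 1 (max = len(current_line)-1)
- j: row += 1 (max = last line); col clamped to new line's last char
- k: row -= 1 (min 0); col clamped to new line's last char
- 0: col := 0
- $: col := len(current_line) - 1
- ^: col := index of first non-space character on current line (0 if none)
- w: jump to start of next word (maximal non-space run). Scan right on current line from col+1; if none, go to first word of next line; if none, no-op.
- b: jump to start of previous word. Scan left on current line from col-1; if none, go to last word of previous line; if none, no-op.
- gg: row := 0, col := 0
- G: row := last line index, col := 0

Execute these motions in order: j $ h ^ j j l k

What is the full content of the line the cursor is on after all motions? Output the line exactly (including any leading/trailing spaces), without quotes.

Answer:   ten sky  star

Derivation:
After 1 (j): row=1 col=0 char='_'
After 2 ($): row=1 col=14 char='r'
After 3 (h): row=1 col=13 char='a'
After 4 (^): row=1 col=2 char='t'
After 5 (j): row=2 col=2 char='n'
After 6 (j): row=2 col=2 char='n'
After 7 (l): row=2 col=3 char='e'
After 8 (k): row=1 col=3 char='e'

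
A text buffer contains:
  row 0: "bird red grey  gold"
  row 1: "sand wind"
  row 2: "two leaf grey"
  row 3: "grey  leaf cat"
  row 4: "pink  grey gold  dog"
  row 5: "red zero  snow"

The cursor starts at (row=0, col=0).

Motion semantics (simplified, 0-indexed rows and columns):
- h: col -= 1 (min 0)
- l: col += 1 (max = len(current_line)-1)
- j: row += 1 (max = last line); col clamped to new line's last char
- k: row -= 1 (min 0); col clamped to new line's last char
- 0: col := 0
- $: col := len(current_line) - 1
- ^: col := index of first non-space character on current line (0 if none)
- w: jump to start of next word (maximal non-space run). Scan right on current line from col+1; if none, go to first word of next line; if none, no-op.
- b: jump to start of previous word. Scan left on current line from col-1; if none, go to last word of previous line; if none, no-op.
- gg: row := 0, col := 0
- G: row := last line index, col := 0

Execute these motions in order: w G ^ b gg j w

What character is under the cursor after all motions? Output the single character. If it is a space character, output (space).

Answer: w

Derivation:
After 1 (w): row=0 col=5 char='r'
After 2 (G): row=5 col=0 char='r'
After 3 (^): row=5 col=0 char='r'
After 4 (b): row=4 col=17 char='d'
After 5 (gg): row=0 col=0 char='b'
After 6 (j): row=1 col=0 char='s'
After 7 (w): row=1 col=5 char='w'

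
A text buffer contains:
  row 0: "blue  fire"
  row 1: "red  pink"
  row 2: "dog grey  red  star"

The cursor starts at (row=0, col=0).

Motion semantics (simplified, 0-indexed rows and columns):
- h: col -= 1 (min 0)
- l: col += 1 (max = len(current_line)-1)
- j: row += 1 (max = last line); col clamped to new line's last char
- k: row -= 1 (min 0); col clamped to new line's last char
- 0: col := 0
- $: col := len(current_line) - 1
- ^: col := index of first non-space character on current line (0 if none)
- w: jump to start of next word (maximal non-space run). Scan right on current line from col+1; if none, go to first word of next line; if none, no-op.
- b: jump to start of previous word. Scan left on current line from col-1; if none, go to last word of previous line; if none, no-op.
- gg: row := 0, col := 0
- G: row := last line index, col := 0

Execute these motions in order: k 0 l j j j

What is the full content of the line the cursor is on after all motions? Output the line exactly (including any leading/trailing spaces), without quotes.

After 1 (k): row=0 col=0 char='b'
After 2 (0): row=0 col=0 char='b'
After 3 (l): row=0 col=1 char='l'
After 4 (j): row=1 col=1 char='e'
After 5 (j): row=2 col=1 char='o'
After 6 (j): row=2 col=1 char='o'

Answer: dog grey  red  star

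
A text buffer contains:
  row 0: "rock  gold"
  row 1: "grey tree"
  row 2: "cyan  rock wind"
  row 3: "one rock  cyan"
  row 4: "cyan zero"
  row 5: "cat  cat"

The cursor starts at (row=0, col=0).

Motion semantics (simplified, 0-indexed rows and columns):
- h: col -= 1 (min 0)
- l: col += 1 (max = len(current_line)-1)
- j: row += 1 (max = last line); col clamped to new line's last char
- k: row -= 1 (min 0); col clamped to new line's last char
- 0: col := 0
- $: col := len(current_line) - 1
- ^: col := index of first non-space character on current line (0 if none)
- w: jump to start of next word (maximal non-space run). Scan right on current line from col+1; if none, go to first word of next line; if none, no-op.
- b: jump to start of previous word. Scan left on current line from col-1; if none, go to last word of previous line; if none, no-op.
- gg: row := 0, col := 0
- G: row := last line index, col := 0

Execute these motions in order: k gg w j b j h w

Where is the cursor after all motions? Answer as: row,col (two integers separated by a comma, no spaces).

After 1 (k): row=0 col=0 char='r'
After 2 (gg): row=0 col=0 char='r'
After 3 (w): row=0 col=6 char='g'
After 4 (j): row=1 col=6 char='r'
After 5 (b): row=1 col=5 char='t'
After 6 (j): row=2 col=5 char='_'
After 7 (h): row=2 col=4 char='_'
After 8 (w): row=2 col=6 char='r'

Answer: 2,6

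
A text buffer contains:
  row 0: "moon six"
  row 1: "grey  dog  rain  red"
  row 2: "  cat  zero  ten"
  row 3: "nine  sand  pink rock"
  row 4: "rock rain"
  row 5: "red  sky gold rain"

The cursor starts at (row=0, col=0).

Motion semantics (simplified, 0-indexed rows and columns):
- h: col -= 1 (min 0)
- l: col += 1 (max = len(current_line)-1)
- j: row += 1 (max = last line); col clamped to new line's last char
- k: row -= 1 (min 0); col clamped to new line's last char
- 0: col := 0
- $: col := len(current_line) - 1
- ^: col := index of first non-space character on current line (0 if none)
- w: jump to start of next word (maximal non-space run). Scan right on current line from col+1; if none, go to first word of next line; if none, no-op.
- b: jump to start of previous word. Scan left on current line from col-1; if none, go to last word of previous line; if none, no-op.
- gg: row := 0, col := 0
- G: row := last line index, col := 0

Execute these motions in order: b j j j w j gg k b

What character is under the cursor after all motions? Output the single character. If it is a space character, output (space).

Answer: m

Derivation:
After 1 (b): row=0 col=0 char='m'
After 2 (j): row=1 col=0 char='g'
After 3 (j): row=2 col=0 char='_'
After 4 (j): row=3 col=0 char='n'
After 5 (w): row=3 col=6 char='s'
After 6 (j): row=4 col=6 char='a'
After 7 (gg): row=0 col=0 char='m'
After 8 (k): row=0 col=0 char='m'
After 9 (b): row=0 col=0 char='m'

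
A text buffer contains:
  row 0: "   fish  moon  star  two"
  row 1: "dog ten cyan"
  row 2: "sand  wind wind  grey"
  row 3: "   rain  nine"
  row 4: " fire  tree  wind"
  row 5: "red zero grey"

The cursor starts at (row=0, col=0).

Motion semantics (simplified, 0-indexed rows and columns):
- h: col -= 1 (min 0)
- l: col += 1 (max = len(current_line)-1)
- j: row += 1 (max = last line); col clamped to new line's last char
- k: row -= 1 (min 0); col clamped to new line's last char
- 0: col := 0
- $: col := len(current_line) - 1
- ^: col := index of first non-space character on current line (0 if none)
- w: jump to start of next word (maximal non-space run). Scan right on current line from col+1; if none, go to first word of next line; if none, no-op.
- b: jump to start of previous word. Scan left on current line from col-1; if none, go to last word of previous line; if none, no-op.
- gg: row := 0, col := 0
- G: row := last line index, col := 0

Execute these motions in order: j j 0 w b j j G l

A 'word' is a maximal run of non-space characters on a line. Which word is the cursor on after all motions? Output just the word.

Answer: red

Derivation:
After 1 (j): row=1 col=0 char='d'
After 2 (j): row=2 col=0 char='s'
After 3 (0): row=2 col=0 char='s'
After 4 (w): row=2 col=6 char='w'
After 5 (b): row=2 col=0 char='s'
After 6 (j): row=3 col=0 char='_'
After 7 (j): row=4 col=0 char='_'
After 8 (G): row=5 col=0 char='r'
After 9 (l): row=5 col=1 char='e'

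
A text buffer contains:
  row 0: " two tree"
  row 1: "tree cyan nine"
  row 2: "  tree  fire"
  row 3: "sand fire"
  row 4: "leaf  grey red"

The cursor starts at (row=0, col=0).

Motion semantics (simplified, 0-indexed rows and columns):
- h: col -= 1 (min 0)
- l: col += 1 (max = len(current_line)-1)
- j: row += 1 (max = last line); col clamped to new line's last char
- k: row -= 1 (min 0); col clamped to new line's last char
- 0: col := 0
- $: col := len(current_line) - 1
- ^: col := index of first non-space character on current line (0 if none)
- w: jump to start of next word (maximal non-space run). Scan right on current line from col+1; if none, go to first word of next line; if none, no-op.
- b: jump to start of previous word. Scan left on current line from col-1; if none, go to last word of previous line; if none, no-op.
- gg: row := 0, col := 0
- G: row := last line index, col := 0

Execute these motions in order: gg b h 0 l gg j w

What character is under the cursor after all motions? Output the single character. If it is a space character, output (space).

After 1 (gg): row=0 col=0 char='_'
After 2 (b): row=0 col=0 char='_'
After 3 (h): row=0 col=0 char='_'
After 4 (0): row=0 col=0 char='_'
After 5 (l): row=0 col=1 char='t'
After 6 (gg): row=0 col=0 char='_'
After 7 (j): row=1 col=0 char='t'
After 8 (w): row=1 col=5 char='c'

Answer: c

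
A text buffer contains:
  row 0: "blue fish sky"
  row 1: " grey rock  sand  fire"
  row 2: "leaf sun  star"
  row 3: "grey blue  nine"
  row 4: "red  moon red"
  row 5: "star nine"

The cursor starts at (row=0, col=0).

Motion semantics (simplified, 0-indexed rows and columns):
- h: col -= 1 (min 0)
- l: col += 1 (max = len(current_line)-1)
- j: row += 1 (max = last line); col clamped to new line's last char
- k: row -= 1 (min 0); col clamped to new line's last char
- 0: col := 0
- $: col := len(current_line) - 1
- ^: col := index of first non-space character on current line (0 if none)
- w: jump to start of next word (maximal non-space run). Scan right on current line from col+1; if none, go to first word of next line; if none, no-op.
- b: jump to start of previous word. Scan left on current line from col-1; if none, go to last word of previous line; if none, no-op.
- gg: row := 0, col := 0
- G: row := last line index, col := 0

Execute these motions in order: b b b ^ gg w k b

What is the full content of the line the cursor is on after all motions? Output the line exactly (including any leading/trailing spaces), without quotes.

Answer: blue fish sky

Derivation:
After 1 (b): row=0 col=0 char='b'
After 2 (b): row=0 col=0 char='b'
After 3 (b): row=0 col=0 char='b'
After 4 (^): row=0 col=0 char='b'
After 5 (gg): row=0 col=0 char='b'
After 6 (w): row=0 col=5 char='f'
After 7 (k): row=0 col=5 char='f'
After 8 (b): row=0 col=0 char='b'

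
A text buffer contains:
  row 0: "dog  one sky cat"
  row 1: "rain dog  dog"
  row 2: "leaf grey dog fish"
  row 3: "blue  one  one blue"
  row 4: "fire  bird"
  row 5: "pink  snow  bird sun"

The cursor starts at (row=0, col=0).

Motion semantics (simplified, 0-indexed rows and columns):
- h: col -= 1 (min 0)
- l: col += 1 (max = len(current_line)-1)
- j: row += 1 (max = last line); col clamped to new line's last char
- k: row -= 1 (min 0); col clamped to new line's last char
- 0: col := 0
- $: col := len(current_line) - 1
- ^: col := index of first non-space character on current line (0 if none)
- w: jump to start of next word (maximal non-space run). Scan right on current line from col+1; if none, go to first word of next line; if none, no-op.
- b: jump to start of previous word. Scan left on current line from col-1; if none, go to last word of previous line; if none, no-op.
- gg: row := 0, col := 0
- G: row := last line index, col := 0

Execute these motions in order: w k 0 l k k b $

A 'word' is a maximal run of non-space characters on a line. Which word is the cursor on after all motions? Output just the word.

Answer: cat

Derivation:
After 1 (w): row=0 col=5 char='o'
After 2 (k): row=0 col=5 char='o'
After 3 (0): row=0 col=0 char='d'
After 4 (l): row=0 col=1 char='o'
After 5 (k): row=0 col=1 char='o'
After 6 (k): row=0 col=1 char='o'
After 7 (b): row=0 col=0 char='d'
After 8 ($): row=0 col=15 char='t'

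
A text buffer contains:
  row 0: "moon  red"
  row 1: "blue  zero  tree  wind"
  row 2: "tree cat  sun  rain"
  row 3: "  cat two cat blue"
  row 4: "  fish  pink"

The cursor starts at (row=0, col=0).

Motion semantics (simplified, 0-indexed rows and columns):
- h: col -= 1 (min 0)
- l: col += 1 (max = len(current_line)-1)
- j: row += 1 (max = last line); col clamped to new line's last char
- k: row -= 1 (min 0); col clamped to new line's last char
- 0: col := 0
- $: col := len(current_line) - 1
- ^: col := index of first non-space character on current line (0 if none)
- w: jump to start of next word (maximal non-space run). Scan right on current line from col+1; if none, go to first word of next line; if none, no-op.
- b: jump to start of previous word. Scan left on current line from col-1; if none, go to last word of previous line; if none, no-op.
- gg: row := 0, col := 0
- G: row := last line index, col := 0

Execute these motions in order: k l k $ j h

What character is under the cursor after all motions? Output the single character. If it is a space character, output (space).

Answer: e

Derivation:
After 1 (k): row=0 col=0 char='m'
After 2 (l): row=0 col=1 char='o'
After 3 (k): row=0 col=1 char='o'
After 4 ($): row=0 col=8 char='d'
After 5 (j): row=1 col=8 char='r'
After 6 (h): row=1 col=7 char='e'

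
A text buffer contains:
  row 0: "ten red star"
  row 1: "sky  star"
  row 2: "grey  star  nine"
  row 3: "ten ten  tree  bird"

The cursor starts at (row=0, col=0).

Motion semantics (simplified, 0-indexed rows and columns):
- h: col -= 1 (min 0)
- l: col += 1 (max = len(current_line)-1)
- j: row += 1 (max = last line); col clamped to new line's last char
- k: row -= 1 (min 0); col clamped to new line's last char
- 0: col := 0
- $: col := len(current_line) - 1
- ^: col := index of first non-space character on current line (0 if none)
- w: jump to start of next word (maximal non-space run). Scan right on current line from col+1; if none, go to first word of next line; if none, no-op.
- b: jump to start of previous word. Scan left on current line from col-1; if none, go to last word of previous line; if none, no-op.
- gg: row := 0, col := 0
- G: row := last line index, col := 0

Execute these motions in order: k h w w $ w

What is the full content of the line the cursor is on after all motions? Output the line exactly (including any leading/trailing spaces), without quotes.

After 1 (k): row=0 col=0 char='t'
After 2 (h): row=0 col=0 char='t'
After 3 (w): row=0 col=4 char='r'
After 4 (w): row=0 col=8 char='s'
After 5 ($): row=0 col=11 char='r'
After 6 (w): row=1 col=0 char='s'

Answer: sky  star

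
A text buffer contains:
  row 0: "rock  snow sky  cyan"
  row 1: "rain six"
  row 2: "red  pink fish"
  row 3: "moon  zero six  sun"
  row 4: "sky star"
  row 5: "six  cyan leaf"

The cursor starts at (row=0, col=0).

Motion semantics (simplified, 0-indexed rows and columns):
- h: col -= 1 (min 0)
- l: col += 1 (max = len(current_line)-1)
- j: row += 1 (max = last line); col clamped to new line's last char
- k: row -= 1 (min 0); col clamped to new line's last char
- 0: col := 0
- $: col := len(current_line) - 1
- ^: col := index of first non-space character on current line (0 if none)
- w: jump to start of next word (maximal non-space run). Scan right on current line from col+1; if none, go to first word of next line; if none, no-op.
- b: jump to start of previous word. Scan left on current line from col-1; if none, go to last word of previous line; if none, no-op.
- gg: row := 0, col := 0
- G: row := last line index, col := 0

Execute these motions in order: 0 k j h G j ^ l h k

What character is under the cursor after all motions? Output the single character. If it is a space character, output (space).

After 1 (0): row=0 col=0 char='r'
After 2 (k): row=0 col=0 char='r'
After 3 (j): row=1 col=0 char='r'
After 4 (h): row=1 col=0 char='r'
After 5 (G): row=5 col=0 char='s'
After 6 (j): row=5 col=0 char='s'
After 7 (^): row=5 col=0 char='s'
After 8 (l): row=5 col=1 char='i'
After 9 (h): row=5 col=0 char='s'
After 10 (k): row=4 col=0 char='s'

Answer: s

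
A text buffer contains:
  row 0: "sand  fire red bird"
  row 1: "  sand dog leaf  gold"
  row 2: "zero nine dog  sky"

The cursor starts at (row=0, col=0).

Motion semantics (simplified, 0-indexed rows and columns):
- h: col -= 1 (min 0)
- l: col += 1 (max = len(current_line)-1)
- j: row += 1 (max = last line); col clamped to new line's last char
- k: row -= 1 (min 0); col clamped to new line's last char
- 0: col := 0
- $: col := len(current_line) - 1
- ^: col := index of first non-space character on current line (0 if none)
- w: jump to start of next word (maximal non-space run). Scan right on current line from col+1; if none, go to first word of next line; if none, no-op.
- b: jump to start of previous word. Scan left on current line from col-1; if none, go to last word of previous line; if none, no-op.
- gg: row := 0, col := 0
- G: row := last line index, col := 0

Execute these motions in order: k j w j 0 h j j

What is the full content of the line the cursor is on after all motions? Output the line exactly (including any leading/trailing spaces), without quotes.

Answer: zero nine dog  sky

Derivation:
After 1 (k): row=0 col=0 char='s'
After 2 (j): row=1 col=0 char='_'
After 3 (w): row=1 col=2 char='s'
After 4 (j): row=2 col=2 char='r'
After 5 (0): row=2 col=0 char='z'
After 6 (h): row=2 col=0 char='z'
After 7 (j): row=2 col=0 char='z'
After 8 (j): row=2 col=0 char='z'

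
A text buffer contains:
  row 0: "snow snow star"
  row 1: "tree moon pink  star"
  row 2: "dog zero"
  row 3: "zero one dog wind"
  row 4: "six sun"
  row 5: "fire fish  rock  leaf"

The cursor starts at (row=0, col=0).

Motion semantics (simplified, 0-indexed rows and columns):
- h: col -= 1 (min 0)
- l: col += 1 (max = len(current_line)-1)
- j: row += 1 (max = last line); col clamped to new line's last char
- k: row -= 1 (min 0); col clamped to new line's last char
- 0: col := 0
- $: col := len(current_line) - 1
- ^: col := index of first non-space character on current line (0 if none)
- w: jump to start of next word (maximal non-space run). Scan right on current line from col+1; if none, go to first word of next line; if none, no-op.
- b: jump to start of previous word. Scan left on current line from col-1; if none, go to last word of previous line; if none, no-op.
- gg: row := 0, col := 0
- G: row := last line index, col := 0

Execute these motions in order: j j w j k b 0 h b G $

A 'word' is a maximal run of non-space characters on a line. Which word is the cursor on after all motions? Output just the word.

After 1 (j): row=1 col=0 char='t'
After 2 (j): row=2 col=0 char='d'
After 3 (w): row=2 col=4 char='z'
After 4 (j): row=3 col=4 char='_'
After 5 (k): row=2 col=4 char='z'
After 6 (b): row=2 col=0 char='d'
After 7 (0): row=2 col=0 char='d'
After 8 (h): row=2 col=0 char='d'
After 9 (b): row=1 col=16 char='s'
After 10 (G): row=5 col=0 char='f'
After 11 ($): row=5 col=20 char='f'

Answer: leaf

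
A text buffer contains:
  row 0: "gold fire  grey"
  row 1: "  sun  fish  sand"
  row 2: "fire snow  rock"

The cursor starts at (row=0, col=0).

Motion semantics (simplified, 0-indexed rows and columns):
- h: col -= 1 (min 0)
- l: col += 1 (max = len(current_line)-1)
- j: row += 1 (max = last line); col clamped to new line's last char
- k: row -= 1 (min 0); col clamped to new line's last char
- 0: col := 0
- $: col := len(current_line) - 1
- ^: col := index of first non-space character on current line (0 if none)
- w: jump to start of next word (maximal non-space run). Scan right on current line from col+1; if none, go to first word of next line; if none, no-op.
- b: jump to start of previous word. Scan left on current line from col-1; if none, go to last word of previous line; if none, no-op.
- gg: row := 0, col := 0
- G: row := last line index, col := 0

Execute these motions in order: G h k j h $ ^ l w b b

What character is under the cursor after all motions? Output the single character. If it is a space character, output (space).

After 1 (G): row=2 col=0 char='f'
After 2 (h): row=2 col=0 char='f'
After 3 (k): row=1 col=0 char='_'
After 4 (j): row=2 col=0 char='f'
After 5 (h): row=2 col=0 char='f'
After 6 ($): row=2 col=14 char='k'
After 7 (^): row=2 col=0 char='f'
After 8 (l): row=2 col=1 char='i'
After 9 (w): row=2 col=5 char='s'
After 10 (b): row=2 col=0 char='f'
After 11 (b): row=1 col=13 char='s'

Answer: s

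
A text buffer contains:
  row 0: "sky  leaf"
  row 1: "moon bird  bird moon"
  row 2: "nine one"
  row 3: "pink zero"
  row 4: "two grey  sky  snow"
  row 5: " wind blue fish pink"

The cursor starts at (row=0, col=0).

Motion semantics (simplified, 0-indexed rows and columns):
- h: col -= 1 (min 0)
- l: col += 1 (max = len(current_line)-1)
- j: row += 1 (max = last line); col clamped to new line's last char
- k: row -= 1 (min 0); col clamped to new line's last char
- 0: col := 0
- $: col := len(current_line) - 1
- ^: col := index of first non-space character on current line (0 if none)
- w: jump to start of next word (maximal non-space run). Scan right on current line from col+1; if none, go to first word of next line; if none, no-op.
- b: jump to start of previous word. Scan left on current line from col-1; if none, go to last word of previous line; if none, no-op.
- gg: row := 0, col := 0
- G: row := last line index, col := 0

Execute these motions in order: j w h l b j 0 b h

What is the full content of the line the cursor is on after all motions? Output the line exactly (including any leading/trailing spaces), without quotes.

After 1 (j): row=1 col=0 char='m'
After 2 (w): row=1 col=5 char='b'
After 3 (h): row=1 col=4 char='_'
After 4 (l): row=1 col=5 char='b'
After 5 (b): row=1 col=0 char='m'
After 6 (j): row=2 col=0 char='n'
After 7 (0): row=2 col=0 char='n'
After 8 (b): row=1 col=16 char='m'
After 9 (h): row=1 col=15 char='_'

Answer: moon bird  bird moon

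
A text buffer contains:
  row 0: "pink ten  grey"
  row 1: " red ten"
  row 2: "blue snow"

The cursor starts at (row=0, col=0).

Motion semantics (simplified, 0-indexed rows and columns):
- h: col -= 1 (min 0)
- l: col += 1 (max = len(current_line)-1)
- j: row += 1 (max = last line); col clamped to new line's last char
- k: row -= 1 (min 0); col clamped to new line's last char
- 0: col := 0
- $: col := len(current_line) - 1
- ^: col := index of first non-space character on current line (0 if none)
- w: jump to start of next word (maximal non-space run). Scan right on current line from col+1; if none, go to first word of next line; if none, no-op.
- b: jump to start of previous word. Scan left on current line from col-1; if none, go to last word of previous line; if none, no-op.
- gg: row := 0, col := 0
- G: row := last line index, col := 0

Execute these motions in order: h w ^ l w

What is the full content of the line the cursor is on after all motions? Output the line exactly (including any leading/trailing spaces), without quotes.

Answer: pink ten  grey

Derivation:
After 1 (h): row=0 col=0 char='p'
After 2 (w): row=0 col=5 char='t'
After 3 (^): row=0 col=0 char='p'
After 4 (l): row=0 col=1 char='i'
After 5 (w): row=0 col=5 char='t'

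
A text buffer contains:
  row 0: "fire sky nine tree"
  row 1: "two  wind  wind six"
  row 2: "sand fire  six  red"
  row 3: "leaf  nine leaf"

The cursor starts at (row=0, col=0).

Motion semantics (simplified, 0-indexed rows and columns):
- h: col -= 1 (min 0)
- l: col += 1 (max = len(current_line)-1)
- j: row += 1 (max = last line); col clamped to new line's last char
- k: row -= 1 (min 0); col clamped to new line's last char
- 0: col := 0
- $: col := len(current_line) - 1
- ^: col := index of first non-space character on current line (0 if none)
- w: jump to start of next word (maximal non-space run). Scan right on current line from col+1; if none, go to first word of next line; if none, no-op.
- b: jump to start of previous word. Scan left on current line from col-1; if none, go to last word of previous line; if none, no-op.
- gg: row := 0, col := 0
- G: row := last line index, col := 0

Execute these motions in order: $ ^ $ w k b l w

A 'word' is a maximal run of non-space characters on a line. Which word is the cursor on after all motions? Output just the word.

After 1 ($): row=0 col=17 char='e'
After 2 (^): row=0 col=0 char='f'
After 3 ($): row=0 col=17 char='e'
After 4 (w): row=1 col=0 char='t'
After 5 (k): row=0 col=0 char='f'
After 6 (b): row=0 col=0 char='f'
After 7 (l): row=0 col=1 char='i'
After 8 (w): row=0 col=5 char='s'

Answer: sky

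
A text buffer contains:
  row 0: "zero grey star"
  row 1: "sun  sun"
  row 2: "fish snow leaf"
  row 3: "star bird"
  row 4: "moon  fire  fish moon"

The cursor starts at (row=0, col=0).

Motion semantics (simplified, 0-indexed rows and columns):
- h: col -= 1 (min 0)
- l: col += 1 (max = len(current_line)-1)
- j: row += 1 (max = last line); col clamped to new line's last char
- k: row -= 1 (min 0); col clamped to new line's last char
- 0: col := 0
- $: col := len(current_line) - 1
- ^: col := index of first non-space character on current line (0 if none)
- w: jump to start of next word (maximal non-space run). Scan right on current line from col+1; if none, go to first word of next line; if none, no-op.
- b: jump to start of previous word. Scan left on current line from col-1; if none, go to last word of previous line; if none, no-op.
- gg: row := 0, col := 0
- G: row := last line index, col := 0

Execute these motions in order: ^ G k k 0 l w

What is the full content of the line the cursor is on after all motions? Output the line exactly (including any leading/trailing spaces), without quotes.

After 1 (^): row=0 col=0 char='z'
After 2 (G): row=4 col=0 char='m'
After 3 (k): row=3 col=0 char='s'
After 4 (k): row=2 col=0 char='f'
After 5 (0): row=2 col=0 char='f'
After 6 (l): row=2 col=1 char='i'
After 7 (w): row=2 col=5 char='s'

Answer: fish snow leaf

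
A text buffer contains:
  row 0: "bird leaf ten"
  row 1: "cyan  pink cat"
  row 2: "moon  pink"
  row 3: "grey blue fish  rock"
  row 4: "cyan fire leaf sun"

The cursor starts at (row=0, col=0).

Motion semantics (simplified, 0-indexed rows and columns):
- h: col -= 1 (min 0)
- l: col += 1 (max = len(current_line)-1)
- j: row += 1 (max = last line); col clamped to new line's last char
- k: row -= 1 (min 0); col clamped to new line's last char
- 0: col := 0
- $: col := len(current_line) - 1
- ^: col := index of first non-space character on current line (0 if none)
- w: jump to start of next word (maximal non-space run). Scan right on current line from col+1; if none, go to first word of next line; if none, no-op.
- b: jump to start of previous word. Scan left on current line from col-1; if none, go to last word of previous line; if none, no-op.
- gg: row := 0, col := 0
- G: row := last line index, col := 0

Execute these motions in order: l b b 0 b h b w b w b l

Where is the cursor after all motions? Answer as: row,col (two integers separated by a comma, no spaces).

Answer: 0,1

Derivation:
After 1 (l): row=0 col=1 char='i'
After 2 (b): row=0 col=0 char='b'
After 3 (b): row=0 col=0 char='b'
After 4 (0): row=0 col=0 char='b'
After 5 (b): row=0 col=0 char='b'
After 6 (h): row=0 col=0 char='b'
After 7 (b): row=0 col=0 char='b'
After 8 (w): row=0 col=5 char='l'
After 9 (b): row=0 col=0 char='b'
After 10 (w): row=0 col=5 char='l'
After 11 (b): row=0 col=0 char='b'
After 12 (l): row=0 col=1 char='i'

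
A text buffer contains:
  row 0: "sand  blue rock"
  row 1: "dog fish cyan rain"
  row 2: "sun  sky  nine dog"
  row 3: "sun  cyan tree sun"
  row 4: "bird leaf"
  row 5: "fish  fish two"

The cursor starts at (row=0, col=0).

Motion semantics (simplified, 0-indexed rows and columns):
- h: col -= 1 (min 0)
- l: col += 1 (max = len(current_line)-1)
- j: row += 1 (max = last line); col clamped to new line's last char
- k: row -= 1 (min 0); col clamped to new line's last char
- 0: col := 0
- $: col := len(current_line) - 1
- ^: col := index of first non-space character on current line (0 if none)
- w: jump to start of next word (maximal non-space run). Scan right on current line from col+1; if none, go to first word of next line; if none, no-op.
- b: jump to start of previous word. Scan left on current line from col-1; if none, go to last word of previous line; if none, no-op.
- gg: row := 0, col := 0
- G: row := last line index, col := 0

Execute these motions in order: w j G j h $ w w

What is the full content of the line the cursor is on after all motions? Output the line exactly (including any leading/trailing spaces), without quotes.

Answer: fish  fish two

Derivation:
After 1 (w): row=0 col=6 char='b'
After 2 (j): row=1 col=6 char='s'
After 3 (G): row=5 col=0 char='f'
After 4 (j): row=5 col=0 char='f'
After 5 (h): row=5 col=0 char='f'
After 6 ($): row=5 col=13 char='o'
After 7 (w): row=5 col=13 char='o'
After 8 (w): row=5 col=13 char='o'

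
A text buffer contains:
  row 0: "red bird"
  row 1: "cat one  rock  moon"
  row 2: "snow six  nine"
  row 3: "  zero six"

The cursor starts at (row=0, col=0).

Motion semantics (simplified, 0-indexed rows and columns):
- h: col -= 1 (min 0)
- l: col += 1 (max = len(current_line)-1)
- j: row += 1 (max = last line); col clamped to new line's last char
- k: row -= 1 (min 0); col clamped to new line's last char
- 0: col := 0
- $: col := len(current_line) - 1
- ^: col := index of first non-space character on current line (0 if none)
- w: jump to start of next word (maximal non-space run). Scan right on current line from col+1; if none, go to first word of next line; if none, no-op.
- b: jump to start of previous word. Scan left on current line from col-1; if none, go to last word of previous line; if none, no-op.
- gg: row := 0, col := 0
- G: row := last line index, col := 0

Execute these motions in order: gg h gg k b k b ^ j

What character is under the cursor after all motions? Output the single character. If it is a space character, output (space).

After 1 (gg): row=0 col=0 char='r'
After 2 (h): row=0 col=0 char='r'
After 3 (gg): row=0 col=0 char='r'
After 4 (k): row=0 col=0 char='r'
After 5 (b): row=0 col=0 char='r'
After 6 (k): row=0 col=0 char='r'
After 7 (b): row=0 col=0 char='r'
After 8 (^): row=0 col=0 char='r'
After 9 (j): row=1 col=0 char='c'

Answer: c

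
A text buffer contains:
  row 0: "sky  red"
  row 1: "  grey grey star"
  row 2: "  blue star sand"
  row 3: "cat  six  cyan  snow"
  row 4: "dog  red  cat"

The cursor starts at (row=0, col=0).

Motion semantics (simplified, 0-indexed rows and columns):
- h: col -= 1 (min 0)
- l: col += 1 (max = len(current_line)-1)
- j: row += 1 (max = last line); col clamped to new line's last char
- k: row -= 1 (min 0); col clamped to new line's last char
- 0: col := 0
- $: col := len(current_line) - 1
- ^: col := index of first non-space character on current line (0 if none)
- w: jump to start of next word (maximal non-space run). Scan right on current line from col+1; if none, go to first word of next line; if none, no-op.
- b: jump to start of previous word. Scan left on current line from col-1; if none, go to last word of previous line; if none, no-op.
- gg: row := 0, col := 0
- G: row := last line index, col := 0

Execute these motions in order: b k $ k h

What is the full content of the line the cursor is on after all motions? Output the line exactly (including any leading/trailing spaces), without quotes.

After 1 (b): row=0 col=0 char='s'
After 2 (k): row=0 col=0 char='s'
After 3 ($): row=0 col=7 char='d'
After 4 (k): row=0 col=7 char='d'
After 5 (h): row=0 col=6 char='e'

Answer: sky  red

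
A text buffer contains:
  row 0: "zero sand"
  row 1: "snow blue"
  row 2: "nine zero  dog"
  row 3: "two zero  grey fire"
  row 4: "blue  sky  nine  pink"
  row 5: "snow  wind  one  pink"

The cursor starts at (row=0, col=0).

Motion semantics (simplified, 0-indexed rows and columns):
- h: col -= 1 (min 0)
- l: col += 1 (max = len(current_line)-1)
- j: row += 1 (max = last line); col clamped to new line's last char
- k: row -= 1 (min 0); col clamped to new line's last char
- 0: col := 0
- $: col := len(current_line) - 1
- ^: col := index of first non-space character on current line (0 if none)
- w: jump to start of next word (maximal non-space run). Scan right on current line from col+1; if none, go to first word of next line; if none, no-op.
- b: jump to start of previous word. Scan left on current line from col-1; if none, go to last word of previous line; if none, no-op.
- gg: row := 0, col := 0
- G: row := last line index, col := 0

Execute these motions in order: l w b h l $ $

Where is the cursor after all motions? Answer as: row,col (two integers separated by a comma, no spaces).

Answer: 0,8

Derivation:
After 1 (l): row=0 col=1 char='e'
After 2 (w): row=0 col=5 char='s'
After 3 (b): row=0 col=0 char='z'
After 4 (h): row=0 col=0 char='z'
After 5 (l): row=0 col=1 char='e'
After 6 ($): row=0 col=8 char='d'
After 7 ($): row=0 col=8 char='d'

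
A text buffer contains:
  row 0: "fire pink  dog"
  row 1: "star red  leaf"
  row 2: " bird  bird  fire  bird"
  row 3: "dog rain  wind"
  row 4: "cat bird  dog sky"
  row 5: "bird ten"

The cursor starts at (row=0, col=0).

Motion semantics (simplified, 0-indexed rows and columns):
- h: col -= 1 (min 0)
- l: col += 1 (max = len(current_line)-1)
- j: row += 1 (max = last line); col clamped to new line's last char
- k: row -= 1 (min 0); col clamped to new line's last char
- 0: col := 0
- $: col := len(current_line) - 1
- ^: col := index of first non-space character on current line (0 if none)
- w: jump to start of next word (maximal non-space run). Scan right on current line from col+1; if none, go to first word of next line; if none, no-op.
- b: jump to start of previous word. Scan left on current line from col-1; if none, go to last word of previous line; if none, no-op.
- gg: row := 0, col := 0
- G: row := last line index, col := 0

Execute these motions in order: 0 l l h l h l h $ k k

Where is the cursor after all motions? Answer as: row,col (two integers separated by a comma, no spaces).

After 1 (0): row=0 col=0 char='f'
After 2 (l): row=0 col=1 char='i'
After 3 (l): row=0 col=2 char='r'
After 4 (h): row=0 col=1 char='i'
After 5 (l): row=0 col=2 char='r'
After 6 (h): row=0 col=1 char='i'
After 7 (l): row=0 col=2 char='r'
After 8 (h): row=0 col=1 char='i'
After 9 ($): row=0 col=13 char='g'
After 10 (k): row=0 col=13 char='g'
After 11 (k): row=0 col=13 char='g'

Answer: 0,13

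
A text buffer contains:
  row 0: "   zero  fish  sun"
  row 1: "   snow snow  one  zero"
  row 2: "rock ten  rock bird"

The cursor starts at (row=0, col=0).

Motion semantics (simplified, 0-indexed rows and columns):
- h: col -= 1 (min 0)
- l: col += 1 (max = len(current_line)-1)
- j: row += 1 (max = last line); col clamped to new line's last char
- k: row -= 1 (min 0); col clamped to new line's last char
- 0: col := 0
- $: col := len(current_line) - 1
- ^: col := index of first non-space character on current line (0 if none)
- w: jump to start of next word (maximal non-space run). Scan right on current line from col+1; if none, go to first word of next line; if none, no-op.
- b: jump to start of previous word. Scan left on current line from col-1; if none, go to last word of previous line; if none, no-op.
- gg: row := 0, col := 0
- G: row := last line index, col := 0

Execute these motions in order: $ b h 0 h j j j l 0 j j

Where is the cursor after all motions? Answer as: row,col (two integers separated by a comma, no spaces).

After 1 ($): row=0 col=17 char='n'
After 2 (b): row=0 col=15 char='s'
After 3 (h): row=0 col=14 char='_'
After 4 (0): row=0 col=0 char='_'
After 5 (h): row=0 col=0 char='_'
After 6 (j): row=1 col=0 char='_'
After 7 (j): row=2 col=0 char='r'
After 8 (j): row=2 col=0 char='r'
After 9 (l): row=2 col=1 char='o'
After 10 (0): row=2 col=0 char='r'
After 11 (j): row=2 col=0 char='r'
After 12 (j): row=2 col=0 char='r'

Answer: 2,0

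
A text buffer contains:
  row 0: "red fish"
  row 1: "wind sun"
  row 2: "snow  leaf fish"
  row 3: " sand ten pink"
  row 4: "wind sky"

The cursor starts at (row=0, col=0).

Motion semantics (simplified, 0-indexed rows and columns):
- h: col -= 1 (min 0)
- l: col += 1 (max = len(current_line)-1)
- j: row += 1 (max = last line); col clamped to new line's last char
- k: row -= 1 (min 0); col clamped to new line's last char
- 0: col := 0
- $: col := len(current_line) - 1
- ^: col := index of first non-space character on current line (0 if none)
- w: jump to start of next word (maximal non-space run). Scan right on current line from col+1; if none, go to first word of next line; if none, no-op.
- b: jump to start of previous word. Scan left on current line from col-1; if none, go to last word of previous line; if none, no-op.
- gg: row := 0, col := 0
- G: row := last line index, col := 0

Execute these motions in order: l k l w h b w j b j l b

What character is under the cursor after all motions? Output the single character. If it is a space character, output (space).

After 1 (l): row=0 col=1 char='e'
After 2 (k): row=0 col=1 char='e'
After 3 (l): row=0 col=2 char='d'
After 4 (w): row=0 col=4 char='f'
After 5 (h): row=0 col=3 char='_'
After 6 (b): row=0 col=0 char='r'
After 7 (w): row=0 col=4 char='f'
After 8 (j): row=1 col=4 char='_'
After 9 (b): row=1 col=0 char='w'
After 10 (j): row=2 col=0 char='s'
After 11 (l): row=2 col=1 char='n'
After 12 (b): row=2 col=0 char='s'

Answer: s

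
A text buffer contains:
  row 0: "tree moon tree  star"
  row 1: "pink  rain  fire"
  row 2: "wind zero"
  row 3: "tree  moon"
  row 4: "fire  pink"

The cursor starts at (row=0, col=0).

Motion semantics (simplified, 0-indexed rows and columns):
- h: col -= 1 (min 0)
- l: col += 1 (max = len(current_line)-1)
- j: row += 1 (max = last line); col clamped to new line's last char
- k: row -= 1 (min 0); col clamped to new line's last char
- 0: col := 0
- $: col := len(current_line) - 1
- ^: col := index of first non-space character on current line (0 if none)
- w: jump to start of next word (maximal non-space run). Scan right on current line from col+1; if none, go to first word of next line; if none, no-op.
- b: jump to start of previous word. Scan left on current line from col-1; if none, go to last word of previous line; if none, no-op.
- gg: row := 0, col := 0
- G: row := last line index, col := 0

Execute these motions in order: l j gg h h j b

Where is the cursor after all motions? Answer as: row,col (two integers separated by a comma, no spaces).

Answer: 0,16

Derivation:
After 1 (l): row=0 col=1 char='r'
After 2 (j): row=1 col=1 char='i'
After 3 (gg): row=0 col=0 char='t'
After 4 (h): row=0 col=0 char='t'
After 5 (h): row=0 col=0 char='t'
After 6 (j): row=1 col=0 char='p'
After 7 (b): row=0 col=16 char='s'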